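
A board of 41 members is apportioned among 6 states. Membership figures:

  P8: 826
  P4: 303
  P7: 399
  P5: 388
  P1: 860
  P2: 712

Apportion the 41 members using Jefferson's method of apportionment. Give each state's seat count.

Standard divisor 3488/41 ≈ 85.073; standard quotas: P8 9.709, P4 3.562, P7 4.690, P5 4.561, P1 10.109, P2 8.369.
Rounding down gives 9, 3, 4, 4, 10, 8 = 38 seats, so the divisor must be adjusted.
With modified divisor 78.6: modified quotas P8 10.509, P4 3.855, P7 5.076, P5 4.936, P1 10.941, P2 9.059.
Rounding down: P8 10, P4 3, P7 5, P5 4, P1 10, P2 9 (total 41).

P8 10; P4 3; P7 5; P5 4; P1 10; P2 9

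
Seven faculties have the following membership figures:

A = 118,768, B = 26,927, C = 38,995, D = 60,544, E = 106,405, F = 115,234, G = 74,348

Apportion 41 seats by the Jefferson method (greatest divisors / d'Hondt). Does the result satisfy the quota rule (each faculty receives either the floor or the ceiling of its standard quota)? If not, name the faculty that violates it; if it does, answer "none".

none

Standard quotas: A 8.997, B 2.040, C 2.954, D 4.586, E 8.061, F 8.730, G 5.632.
Jefferson allocation: A 9, B 2, C 3, D 4, E 8, F 9, G 6.
Every allocation lies between the lower and upper quota.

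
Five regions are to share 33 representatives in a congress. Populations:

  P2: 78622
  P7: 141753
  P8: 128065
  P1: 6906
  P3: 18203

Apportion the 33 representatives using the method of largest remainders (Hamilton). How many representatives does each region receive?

The standard divisor is 373549/33 ≈ 11319.667.
Standard quotas: P2 6.9456, P7 12.5227, P8 11.3135, P1 0.6101, P3 1.6081.
Lower quotas: P2 6, P7 12, P8 11, P1 0, P3 1 (sum 30, leaving 3 seats).
Remainders in descending order: P2 0.9456, P1 0.6101, P3 0.6081, P7 0.5227, P8 0.3135.
The surplus seats go to P2, P1, P3.

P2=7, P7=12, P8=11, P1=1, P3=2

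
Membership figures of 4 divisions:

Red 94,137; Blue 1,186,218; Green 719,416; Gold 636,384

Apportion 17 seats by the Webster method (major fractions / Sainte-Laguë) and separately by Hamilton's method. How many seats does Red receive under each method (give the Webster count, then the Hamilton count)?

1 and 0

Webster: Red 1, Blue 7, Green 5, Gold 4.
Hamilton: Red 0, Blue 8, Green 5, Gold 4.
Red gets 1 under Webster and 0 under Hamilton.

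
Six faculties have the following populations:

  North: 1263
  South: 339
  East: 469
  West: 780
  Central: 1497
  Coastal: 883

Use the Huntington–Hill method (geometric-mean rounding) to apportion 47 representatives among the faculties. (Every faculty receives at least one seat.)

North 11, South 3, East 4, West 7, Central 14, Coastal 8

With divisor 110: modified quotas North 11.482, South 3.082, East 4.264, West 7.091, Central 13.609, Coastal 8.027.
Geometric-mean thresholds: North √(11·12)=11.489, South √(3·4)=3.464, East √(4·5)=4.472, West √(7·8)=7.483, Central √(13·14)=13.491, Coastal √(8·9)=8.485.
Each quota rounded against its threshold gives North 11, South 3, East 4, West 7, Central 14, Coastal 8 (total 47).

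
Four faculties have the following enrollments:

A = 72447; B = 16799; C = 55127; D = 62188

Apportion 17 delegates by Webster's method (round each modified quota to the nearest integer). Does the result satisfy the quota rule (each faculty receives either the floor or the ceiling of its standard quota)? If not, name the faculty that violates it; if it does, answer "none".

Standard quotas: A 5.962, B 1.383, C 4.537, D 5.118.
Webster allocation: A 6, B 1, C 5, D 5.
Every allocation lies between the lower and upper quota.

none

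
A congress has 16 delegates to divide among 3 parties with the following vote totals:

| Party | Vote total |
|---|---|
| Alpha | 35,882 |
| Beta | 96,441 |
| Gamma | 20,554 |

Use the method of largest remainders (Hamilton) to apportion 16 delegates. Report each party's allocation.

Alpha 4, Beta 10, Gamma 2

Total 152877; standard divisor 152877/16 ≈ 9554.812.
Standard quotas: Alpha 3.7554, Beta 10.0934, Gamma 2.1512.
Lower quotas: Alpha 3, Beta 10, Gamma 2 (sum 15, leaving 1 seat).
Remainders in descending order: Alpha 0.7554, Gamma 0.1512, Beta 0.0934.
Largest remainder: Alpha receives the extra seat.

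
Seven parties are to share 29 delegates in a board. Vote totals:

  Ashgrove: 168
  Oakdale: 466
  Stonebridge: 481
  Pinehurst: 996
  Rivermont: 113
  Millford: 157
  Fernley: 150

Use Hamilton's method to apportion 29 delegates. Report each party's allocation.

The standard divisor is 2531/29 ≈ 87.276.
Standard quotas: Ashgrove 1.925, Oakdale 5.339, Stonebridge 5.511, Pinehurst 11.412, Rivermont 1.295, Millford 1.799, Fernley 1.719.
Lower quotas: Ashgrove 1, Oakdale 5, Stonebridge 5, Pinehurst 11, Rivermont 1, Millford 1, Fernley 1 (sum 25, leaving 4 seats).
Remainders in descending order: Ashgrove 0.925, Millford 0.799, Fernley 0.719, Stonebridge 0.511, Pinehurst 0.412, Oakdale 0.339, Rivermont 0.295.
The surplus seats go to Ashgrove, Millford, Fernley, Stonebridge.

Ashgrove 2, Oakdale 5, Stonebridge 6, Pinehurst 11, Rivermont 1, Millford 2, Fernley 2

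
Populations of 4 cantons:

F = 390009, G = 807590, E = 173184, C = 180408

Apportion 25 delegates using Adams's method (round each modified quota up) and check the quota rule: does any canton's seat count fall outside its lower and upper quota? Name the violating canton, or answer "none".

Standard quotas: F 6.286, G 13.016, E 2.791, C 2.908.
Adams allocation: F 6, G 13, E 3, C 3.
Every allocation lies between the lower and upper quota.

none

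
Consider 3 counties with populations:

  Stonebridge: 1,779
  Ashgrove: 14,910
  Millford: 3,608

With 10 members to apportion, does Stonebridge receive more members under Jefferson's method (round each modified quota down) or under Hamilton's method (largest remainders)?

Jefferson: Stonebridge 0, Ashgrove 8, Millford 2.
Hamilton: Stonebridge 1, Ashgrove 7, Millford 2.
Stonebridge gets 0 under Jefferson and 1 under Hamilton.

Hamilton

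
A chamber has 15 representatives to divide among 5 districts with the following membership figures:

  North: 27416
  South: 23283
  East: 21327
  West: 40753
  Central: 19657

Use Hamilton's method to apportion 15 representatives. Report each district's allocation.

Standard divisor: 132436 ÷ 15 ≈ 8829.067.
Standard quotas: North 3.1052, South 2.6371, East 2.4155, West 4.6158, Central 2.2264.
Lower quotas: North 3, South 2, East 2, West 4, Central 2 (sum 13, leaving 2 seats).
Remainders in descending order: South 0.6371, West 0.6158, East 0.4155, Central 0.2264, North 0.1052.
The surplus seats go to South, West.

North=3; South=3; East=2; West=5; Central=2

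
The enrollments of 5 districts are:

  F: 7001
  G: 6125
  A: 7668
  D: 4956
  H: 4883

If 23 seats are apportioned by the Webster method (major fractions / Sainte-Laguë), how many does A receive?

Standard divisor 30633/23 ≈ 1331.87; standard quotas: F 5.257, G 4.599, A 5.757, D 3.721, H 3.666.
Rounding to the nearest integer gives 5, 5, 6, 4, 4 = 24 seats, so the divisor must be adjusted.
With modified divisor 1380: modified quotas F 5.073, G 4.438, A 5.557, D 3.591, H 3.538.
Rounding to the nearest integer: F 5, G 4, A 6, D 4, H 4 (total 23).
A receives 6.

6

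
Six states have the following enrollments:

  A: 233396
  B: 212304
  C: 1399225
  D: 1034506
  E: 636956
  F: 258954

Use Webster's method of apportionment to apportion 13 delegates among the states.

Standard divisor 3775341/13 ≈ 290410.846; standard quotas: A 0.804, B 0.731, C 4.818, D 3.562, E 2.193, F 0.892.
Rounding to the nearest integer gives 1, 1, 5, 4, 2, 1 = 14 seats, so the divisor must be adjusted.
With modified divisor 303300: modified quotas A 0.770, B 0.700, C 4.613, D 3.411, E 2.100, F 0.854.
Rounding to the nearest integer: A 1, B 1, C 5, D 3, E 2, F 1 (total 13).

A 1, B 1, C 5, D 3, E 2, F 1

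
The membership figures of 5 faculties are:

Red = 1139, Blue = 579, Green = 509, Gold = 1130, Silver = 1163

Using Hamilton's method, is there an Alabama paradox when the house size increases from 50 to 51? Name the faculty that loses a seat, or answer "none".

At 50 seats: Red 13, Blue 6, Green 6, Gold 12, Silver 13.
At 51 seats: Red 13, Blue 6, Green 6, Gold 13, Silver 13.
No faculty's allocation decreased.

none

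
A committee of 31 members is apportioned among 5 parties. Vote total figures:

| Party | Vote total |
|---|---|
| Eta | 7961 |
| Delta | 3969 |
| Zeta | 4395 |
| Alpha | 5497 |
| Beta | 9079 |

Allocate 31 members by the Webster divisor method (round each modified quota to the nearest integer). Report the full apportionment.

Standard divisor 30901/31 ≈ 996.806; standard quotas: Eta 7.987, Delta 3.982, Zeta 4.409, Alpha 5.515, Beta 9.108.
Rounding to the nearest integer gives Eta 8, Delta 4, Zeta 4, Alpha 6, Beta 9 — total 31, matching the house size, so no adjustment is needed.

Eta=8, Delta=4, Zeta=4, Alpha=6, Beta=9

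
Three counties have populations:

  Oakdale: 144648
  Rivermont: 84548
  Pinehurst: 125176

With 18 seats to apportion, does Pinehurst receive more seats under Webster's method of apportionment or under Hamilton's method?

Webster: Oakdale 8, Rivermont 4, Pinehurst 6.
Hamilton: Oakdale 7, Rivermont 4, Pinehurst 7.
Pinehurst gets 6 under Webster and 7 under Hamilton.

Hamilton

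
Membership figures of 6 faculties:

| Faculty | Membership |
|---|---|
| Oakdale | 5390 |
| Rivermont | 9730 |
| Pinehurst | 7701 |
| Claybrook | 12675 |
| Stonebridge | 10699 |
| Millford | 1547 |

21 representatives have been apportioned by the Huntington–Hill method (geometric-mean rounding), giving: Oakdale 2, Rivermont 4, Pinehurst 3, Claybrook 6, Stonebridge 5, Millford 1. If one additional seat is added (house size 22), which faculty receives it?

Priority for the next seat is population ÷ (√(s·(s+1))).
Priorities: Oakdale 2200.458, Rivermont 2175.694, Pinehurst 2223.087, Claybrook 1955.795, Stonebridge 1953.361, Millford 1093.894.
Highest priority: Pinehurst.

Pinehurst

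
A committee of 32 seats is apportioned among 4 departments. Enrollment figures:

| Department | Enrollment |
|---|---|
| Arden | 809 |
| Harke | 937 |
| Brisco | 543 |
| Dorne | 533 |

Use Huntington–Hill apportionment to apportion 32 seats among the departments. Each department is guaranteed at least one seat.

With divisor 87: modified quotas Arden 9.299, Harke 10.770, Brisco 6.241, Dorne 6.126.
Geometric-mean thresholds: Arden √(9·10)=9.487, Harke √(10·11)=10.488, Brisco √(6·7)=6.481, Dorne √(6·7)=6.481.
Each quota rounded against its threshold gives Arden 9, Harke 11, Brisco 6, Dorne 6 (total 32).

Arden=9; Harke=11; Brisco=6; Dorne=6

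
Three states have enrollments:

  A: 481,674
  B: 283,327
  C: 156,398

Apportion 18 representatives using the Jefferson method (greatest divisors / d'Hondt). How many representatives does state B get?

Standard divisor 921399/18 ≈ 51188.833; standard quotas: A 9.410, B 5.535, C 3.055.
Rounding down gives 9, 5, 3 = 17 seats, so the divisor must be adjusted.
With modified divisor 47700: modified quotas A 10.098, B 5.940, C 3.279.
Rounding down: A 10, B 5, C 3 (total 18).
B receives 5.

5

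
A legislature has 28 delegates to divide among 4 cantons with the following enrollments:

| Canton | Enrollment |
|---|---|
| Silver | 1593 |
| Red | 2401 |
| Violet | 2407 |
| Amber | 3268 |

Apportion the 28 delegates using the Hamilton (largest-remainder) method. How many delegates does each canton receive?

Silver=5, Red=7, Violet=7, Amber=9

Total 9669; standard divisor 9669/28 ≈ 345.321.
Standard quotas: Silver 4.613, Red 6.953, Violet 6.970, Amber 9.464.
Lower quotas: Silver 4, Red 6, Violet 6, Amber 9 (sum 25, leaving 3 seats).
Remainders in descending order: Violet 0.970, Red 0.953, Silver 0.613, Amber 0.464.
The surplus seats go to Violet, Red, Silver.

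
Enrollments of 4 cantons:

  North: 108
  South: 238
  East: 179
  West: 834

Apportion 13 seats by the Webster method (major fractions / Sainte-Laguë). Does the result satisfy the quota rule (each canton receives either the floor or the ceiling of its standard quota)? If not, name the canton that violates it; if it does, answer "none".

none

Standard quotas: North 1.033, South 2.277, East 1.712, West 7.978.
Webster allocation: North 1, South 2, East 2, West 8.
Every allocation lies between the lower and upper quota.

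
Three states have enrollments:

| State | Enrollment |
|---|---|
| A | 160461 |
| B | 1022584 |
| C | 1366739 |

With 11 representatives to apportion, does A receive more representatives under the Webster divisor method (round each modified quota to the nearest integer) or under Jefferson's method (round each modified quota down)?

Webster: A 1, B 4, C 6.
Jefferson: A 0, B 5, C 6.
A gets 1 under Webster and 0 under Jefferson.

Webster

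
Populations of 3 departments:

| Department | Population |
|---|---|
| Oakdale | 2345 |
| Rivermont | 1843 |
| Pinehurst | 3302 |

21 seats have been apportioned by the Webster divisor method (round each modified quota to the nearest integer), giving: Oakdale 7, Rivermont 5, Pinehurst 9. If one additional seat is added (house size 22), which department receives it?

Priority for the next seat is population ÷ (current seats + 0.5).
Priorities: Oakdale 312.667, Rivermont 335.091, Pinehurst 347.579.
Highest priority: Pinehurst.

Pinehurst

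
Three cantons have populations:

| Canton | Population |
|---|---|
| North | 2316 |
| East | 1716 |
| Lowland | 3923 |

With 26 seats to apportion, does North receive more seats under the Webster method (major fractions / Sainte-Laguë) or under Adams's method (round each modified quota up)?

Webster: North 7, East 6, Lowland 13.
Adams: North 8, East 6, Lowland 12.
North gets 7 under Webster and 8 under Adams.

Adams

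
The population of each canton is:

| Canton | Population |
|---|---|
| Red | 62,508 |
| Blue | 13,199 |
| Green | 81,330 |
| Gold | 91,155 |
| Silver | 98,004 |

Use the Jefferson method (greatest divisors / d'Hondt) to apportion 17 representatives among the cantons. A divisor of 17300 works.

With modified divisor 17300: modified quotas Red 3.613, Blue 0.763, Green 4.701, Gold 5.269, Silver 5.665.
Rounding down: Red 3, Blue 0, Green 4, Gold 5, Silver 5 (total 17).

Red: 3, Blue: 0, Green: 4, Gold: 5, Silver: 5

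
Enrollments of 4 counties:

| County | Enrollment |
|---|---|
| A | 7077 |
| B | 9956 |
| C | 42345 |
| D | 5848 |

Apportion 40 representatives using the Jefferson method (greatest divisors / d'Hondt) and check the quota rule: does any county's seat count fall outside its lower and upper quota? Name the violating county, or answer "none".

Standard quotas: A 4.340, B 6.106, C 25.968, D 3.586.
Jefferson allocation: A 4, B 6, C 27, D 3.
C has quota 25.968 (lower 25, upper 26) but receives 27 — outside the quota interval.

C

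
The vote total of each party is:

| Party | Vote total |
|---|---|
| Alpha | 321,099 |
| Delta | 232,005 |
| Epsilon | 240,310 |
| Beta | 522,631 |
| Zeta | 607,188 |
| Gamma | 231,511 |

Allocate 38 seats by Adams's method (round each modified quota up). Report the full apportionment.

Standard divisor 2154744/38 ≈ 56703.789; standard quotas: Alpha 5.663, Delta 4.092, Epsilon 4.238, Beta 9.217, Zeta 10.708, Gamma 4.083.
Rounding up gives 6, 5, 5, 10, 11, 5 = 42 seats, so the divisor must be adjusted.
With modified divisor 60400: modified quotas Alpha 5.316, Delta 3.841, Epsilon 3.979, Beta 8.653, Zeta 10.053, Gamma 3.833.
Rounding up: Alpha 6, Delta 4, Epsilon 4, Beta 9, Zeta 11, Gamma 4 (total 38).

Alpha=6; Delta=4; Epsilon=4; Beta=9; Zeta=11; Gamma=4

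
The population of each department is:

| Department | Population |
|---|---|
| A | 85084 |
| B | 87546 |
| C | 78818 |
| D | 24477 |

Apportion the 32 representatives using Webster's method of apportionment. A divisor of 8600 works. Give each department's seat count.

A 10, B 10, C 9, D 3

With modified divisor 8600: modified quotas A 9.893, B 10.180, C 9.165, D 2.846.
Rounding to the nearest integer: A 10, B 10, C 9, D 3 (total 32).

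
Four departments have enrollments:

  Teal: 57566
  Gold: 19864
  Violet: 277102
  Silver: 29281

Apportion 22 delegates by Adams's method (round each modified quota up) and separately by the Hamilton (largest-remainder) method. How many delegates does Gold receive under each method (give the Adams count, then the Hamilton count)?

2 and 1

Adams: Teal 3, Gold 2, Violet 15, Silver 2.
Hamilton: Teal 3, Gold 1, Violet 16, Silver 2.
Gold gets 2 under Adams and 1 under Hamilton.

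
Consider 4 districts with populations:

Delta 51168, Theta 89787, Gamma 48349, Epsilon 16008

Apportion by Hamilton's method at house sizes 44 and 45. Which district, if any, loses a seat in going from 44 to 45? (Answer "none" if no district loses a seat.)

Epsilon

At 44 seats: Delta 11, Theta 19, Gamma 10, Epsilon 4.
At 45 seats: Delta 11, Theta 20, Gamma 11, Epsilon 3.
Epsilon drops from 4 to 3.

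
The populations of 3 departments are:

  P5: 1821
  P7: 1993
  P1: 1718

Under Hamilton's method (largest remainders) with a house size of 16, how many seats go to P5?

The standard divisor is 5532/16 ≈ 345.75.
Standard quotas: P5 5.267, P7 5.764, P1 4.969.
Lower quotas: P5 5, P7 5, P1 4 (sum 14, leaving 2 seats).
Remainders in descending order: P1 0.969, P7 0.764, P5 0.267.
Largest remainders: P1, P7 receive the extra seats.
P5 receives 5.

5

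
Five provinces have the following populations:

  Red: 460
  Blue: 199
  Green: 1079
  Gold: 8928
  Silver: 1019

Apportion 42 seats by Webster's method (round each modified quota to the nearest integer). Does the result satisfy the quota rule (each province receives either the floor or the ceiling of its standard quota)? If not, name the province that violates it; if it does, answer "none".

Standard quotas: Red 1.653, Blue 0.715, Green 3.878, Gold 32.090, Silver 3.663.
Webster allocation: Red 2, Blue 1, Green 4, Gold 31, Silver 4.
Gold has quota 32.090 (lower 32, upper 33) but receives 31 — outside the quota interval.

Gold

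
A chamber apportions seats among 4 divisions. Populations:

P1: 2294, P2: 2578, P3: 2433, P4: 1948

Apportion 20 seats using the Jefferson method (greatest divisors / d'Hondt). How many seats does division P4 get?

4

Standard divisor 9253/20 ≈ 462.65; standard quotas: P1 4.958, P2 5.572, P3 5.259, P4 4.211.
Rounding down gives 4, 5, 5, 4 = 18 seats, so the divisor must be adjusted.
With modified divisor 420: modified quotas P1 5.462, P2 6.138, P3 5.793, P4 4.638.
Rounding down: P1 5, P2 6, P3 5, P4 4 (total 20).
P4 receives 4.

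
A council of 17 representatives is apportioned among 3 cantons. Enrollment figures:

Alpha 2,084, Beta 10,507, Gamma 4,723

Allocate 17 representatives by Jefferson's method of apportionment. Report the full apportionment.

Alpha=2; Beta=11; Gamma=4

Standard divisor 17314/17 ≈ 1018.471; standard quotas: Alpha 2.046, Beta 10.316, Gamma 4.637.
Rounding down gives 2, 10, 4 = 16 seats, so the divisor must be adjusted.
With modified divisor 950: modified quotas Alpha 2.194, Beta 11.060, Gamma 4.972.
Rounding down: Alpha 2, Beta 11, Gamma 4 (total 17).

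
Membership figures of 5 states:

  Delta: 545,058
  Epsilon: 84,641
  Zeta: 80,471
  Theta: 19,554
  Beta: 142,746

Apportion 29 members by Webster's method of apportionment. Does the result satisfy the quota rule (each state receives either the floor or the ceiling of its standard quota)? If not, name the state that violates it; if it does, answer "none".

Delta

Standard quotas: Delta 18.117, Epsilon 2.813, Zeta 2.675, Theta 0.650, Beta 4.745.
Webster allocation: Delta 17, Epsilon 3, Zeta 3, Theta 1, Beta 5.
Delta has quota 18.117 (lower 18, upper 19) but receives 17 — outside the quota interval.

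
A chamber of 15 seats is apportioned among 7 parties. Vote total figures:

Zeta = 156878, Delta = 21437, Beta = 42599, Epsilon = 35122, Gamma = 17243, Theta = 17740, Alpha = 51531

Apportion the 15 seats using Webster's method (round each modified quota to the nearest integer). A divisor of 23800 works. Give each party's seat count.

With modified divisor 23800: modified quotas Zeta 6.592, Delta 0.901, Beta 1.790, Epsilon 1.476, Gamma 0.724, Theta 0.745, Alpha 2.165.
Rounding to the nearest integer: Zeta 7, Delta 1, Beta 2, Epsilon 1, Gamma 1, Theta 1, Alpha 2 (total 15).

Zeta=7, Delta=1, Beta=2, Epsilon=1, Gamma=1, Theta=1, Alpha=2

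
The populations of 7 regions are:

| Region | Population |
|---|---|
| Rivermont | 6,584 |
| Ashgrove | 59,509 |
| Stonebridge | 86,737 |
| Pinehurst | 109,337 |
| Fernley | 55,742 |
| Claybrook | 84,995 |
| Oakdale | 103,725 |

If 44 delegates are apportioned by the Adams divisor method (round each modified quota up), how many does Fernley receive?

Standard divisor 506629/44 ≈ 11514.295; standard quotas: Rivermont 0.572, Ashgrove 5.168, Stonebridge 7.533, Pinehurst 9.496, Fernley 4.841, Claybrook 7.382, Oakdale 9.008.
Rounding up gives 1, 6, 8, 10, 5, 8, 10 = 48 seats, so the divisor must be adjusted.
With modified divisor 12300: modified quotas Rivermont 0.535, Ashgrove 4.838, Stonebridge 7.052, Pinehurst 8.889, Fernley 4.532, Claybrook 6.910, Oakdale 8.433.
Rounding up: Rivermont 1, Ashgrove 5, Stonebridge 8, Pinehurst 9, Fernley 5, Claybrook 7, Oakdale 9 (total 44).
Fernley receives 5.

5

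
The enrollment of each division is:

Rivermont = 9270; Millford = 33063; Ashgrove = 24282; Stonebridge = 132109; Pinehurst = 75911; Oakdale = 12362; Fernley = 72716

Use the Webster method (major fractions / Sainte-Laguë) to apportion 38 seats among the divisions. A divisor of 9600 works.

Rivermont: 1, Millford: 3, Ashgrove: 3, Stonebridge: 14, Pinehurst: 8, Oakdale: 1, Fernley: 8

With modified divisor 9600: modified quotas Rivermont 0.966, Millford 3.444, Ashgrove 2.529, Stonebridge 13.761, Pinehurst 7.907, Oakdale 1.288, Fernley 7.575.
Rounding to the nearest integer: Rivermont 1, Millford 3, Ashgrove 3, Stonebridge 14, Pinehurst 8, Oakdale 1, Fernley 8 (total 38).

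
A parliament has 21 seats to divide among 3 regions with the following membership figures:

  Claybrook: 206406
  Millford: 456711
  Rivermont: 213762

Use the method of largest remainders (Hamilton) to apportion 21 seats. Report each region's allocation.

The standard divisor is 876879/21 ≈ 41756.143.
Standard quotas: Claybrook 4.9431, Millford 10.9376, Rivermont 5.1193.
Lower quotas: Claybrook 4, Millford 10, Rivermont 5 (sum 19, leaving 2 seats).
Remainders in descending order: Claybrook 0.9431, Millford 0.9376, Rivermont 0.1193.
The surplus seats go to Claybrook, Millford.

Claybrook 5, Millford 11, Rivermont 5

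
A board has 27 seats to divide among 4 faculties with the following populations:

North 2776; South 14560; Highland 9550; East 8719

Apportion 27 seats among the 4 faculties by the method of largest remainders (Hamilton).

Standard divisor: 35605 ÷ 27 ≈ 1318.704.
Standard quotas: North 2.1051, South 11.0411, Highland 7.2420, East 6.6118.
Lower quotas: North 2, South 11, Highland 7, East 6 (sum 26, leaving 1 seat).
Remainders in descending order: East 0.6118, Highland 0.2420, North 0.1051, South 0.0411.
The surplus seat goes to East.

North: 2, South: 11, Highland: 7, East: 7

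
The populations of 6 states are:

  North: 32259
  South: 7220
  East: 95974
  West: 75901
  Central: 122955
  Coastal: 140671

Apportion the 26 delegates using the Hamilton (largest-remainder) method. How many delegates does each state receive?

North=2, South=0, East=5, West=4, Central=7, Coastal=8

Total 474980; standard divisor 474980/26 ≈ 18268.462.
Standard quotas: North 1.7658, South 0.3952, East 5.2535, West 4.1548, Central 6.7305, Coastal 7.7002.
Lower quotas: North 1, South 0, East 5, West 4, Central 6, Coastal 7 (sum 23, leaving 3 seats).
Remainders in descending order: North 0.7658, Central 0.7305, Coastal 0.7002, South 0.3952, East 0.2535, West 0.1548.
The surplus seats go to North, Central, Coastal.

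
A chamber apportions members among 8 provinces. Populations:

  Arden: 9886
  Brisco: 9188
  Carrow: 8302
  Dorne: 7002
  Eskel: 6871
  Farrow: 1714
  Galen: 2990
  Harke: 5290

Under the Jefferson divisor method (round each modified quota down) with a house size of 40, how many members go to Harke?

Standard divisor 51243/40 ≈ 1281.075; standard quotas: Arden 7.717, Brisco 7.172, Carrow 6.480, Dorne 5.466, Eskel 5.363, Farrow 1.338, Galen 2.334, Harke 4.129.
Rounding down gives 7, 7, 6, 5, 5, 1, 2, 4 = 37 seats, so the divisor must be adjusted.
With modified divisor 1160: modified quotas Arden 8.522, Brisco 7.921, Carrow 7.157, Dorne 6.036, Eskel 5.923, Farrow 1.478, Galen 2.578, Harke 4.560.
Rounding down: Arden 8, Brisco 7, Carrow 7, Dorne 6, Eskel 5, Farrow 1, Galen 2, Harke 4 (total 40).
Harke receives 4.

4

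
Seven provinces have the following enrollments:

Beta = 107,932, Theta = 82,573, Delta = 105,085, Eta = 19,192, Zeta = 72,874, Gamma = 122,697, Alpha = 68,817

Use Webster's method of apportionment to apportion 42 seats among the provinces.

Beta=8, Theta=6, Delta=8, Eta=1, Zeta=5, Gamma=9, Alpha=5

Standard divisor 579170/42 ≈ 13789.762; standard quotas: Beta 7.827, Theta 5.988, Delta 7.621, Eta 1.392, Zeta 5.285, Gamma 8.898, Alpha 4.990.
Rounding to the nearest integer gives Beta 8, Theta 6, Delta 8, Eta 1, Zeta 5, Gamma 9, Alpha 5 — total 42, matching the house size, so no adjustment is needed.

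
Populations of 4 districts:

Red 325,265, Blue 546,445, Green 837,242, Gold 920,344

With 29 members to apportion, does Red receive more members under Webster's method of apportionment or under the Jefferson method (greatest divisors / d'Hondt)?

Webster: Red 4, Blue 6, Green 9, Gold 10.
Jefferson: Red 3, Blue 6, Green 10, Gold 10.
Red gets 4 under Webster and 3 under Jefferson.

Webster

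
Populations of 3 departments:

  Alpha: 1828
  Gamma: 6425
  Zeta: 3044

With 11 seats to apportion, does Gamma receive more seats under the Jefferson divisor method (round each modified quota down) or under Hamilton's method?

Jefferson

Jefferson: Alpha 1, Gamma 7, Zeta 3.
Hamilton: Alpha 2, Gamma 6, Zeta 3.
Gamma gets 7 under Jefferson and 6 under Hamilton.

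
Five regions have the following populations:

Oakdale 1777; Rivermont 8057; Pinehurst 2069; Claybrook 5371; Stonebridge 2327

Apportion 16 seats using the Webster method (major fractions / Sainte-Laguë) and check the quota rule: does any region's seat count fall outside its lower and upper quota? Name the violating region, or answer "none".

Standard quotas: Oakdale 1.451, Rivermont 6.577, Pinehurst 1.689, Claybrook 4.384, Stonebridge 1.899.
Webster allocation: Oakdale 1, Rivermont 7, Pinehurst 2, Claybrook 4, Stonebridge 2.
Every allocation lies between the lower and upper quota.

none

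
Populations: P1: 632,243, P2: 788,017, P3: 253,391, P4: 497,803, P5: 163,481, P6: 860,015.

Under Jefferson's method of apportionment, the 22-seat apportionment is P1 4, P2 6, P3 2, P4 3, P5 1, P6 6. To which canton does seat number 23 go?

Priority for the next seat is population ÷ (current seats + 1).
Priorities: P1 126448.600, P2 112573.857, P3 84463.667, P4 124450.750, P5 81740.500, P6 122859.286.
Highest priority: P1.

P1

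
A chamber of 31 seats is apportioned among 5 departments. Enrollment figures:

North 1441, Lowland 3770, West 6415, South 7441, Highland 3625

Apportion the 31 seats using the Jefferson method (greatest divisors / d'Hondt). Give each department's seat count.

North: 2, Lowland: 5, West: 9, South: 10, Highland: 5

Standard divisor 22692/31 ≈ 732; standard quotas: North 1.969, Lowland 5.150, West 8.764, South 10.165, Highland 4.952.
Rounding down gives 1, 5, 8, 10, 4 = 28 seats, so the divisor must be adjusted.
With modified divisor 700: modified quotas North 2.059, Lowland 5.386, West 9.164, South 10.630, Highland 5.179.
Rounding down: North 2, Lowland 5, West 9, South 10, Highland 5 (total 31).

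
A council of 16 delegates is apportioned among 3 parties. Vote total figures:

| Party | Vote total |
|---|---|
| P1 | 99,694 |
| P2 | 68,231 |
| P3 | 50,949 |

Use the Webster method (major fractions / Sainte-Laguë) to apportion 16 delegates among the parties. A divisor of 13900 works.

With modified divisor 13900: modified quotas P1 7.172, P2 4.909, P3 3.665.
Rounding to the nearest integer: P1 7, P2 5, P3 4 (total 16).

P1 7; P2 5; P3 4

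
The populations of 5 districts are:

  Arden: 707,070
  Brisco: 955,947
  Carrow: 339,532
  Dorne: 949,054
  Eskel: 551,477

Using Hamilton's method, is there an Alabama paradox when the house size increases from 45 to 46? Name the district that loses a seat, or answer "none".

Carrow

At 45 seats: Arden 9, Brisco 12, Carrow 5, Dorne 12, Eskel 7.
At 46 seats: Arden 9, Brisco 13, Carrow 4, Dorne 13, Eskel 7.
Carrow drops from 5 to 4.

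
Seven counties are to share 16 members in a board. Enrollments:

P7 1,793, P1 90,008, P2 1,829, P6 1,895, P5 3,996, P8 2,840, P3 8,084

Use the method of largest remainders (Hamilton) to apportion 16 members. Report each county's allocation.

P7 0, P1 13, P2 0, P6 0, P5 1, P8 1, P3 1

Total 110445; standard divisor 110445/16 ≈ 6902.812.
Standard quotas: P7 0.2597, P1 13.0393, P2 0.2650, P6 0.2745, P5 0.5789, P8 0.4114, P3 1.1711.
Lower quotas: P7 0, P1 13, P2 0, P6 0, P5 0, P8 0, P3 1 (sum 14, leaving 2 seats).
Remainders in descending order: P5 0.5789, P8 0.4114, P6 0.2745, P2 0.2650, P7 0.2597, P3 0.1711, P1 0.0393.
The surplus seats go to P5, P8.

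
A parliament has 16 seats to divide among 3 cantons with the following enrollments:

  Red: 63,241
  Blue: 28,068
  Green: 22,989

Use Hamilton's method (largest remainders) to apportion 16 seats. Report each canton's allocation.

Red 9, Blue 4, Green 3

Total 114298; standard divisor 114298/16 ≈ 7143.625.
Standard quotas: Red 8.8528, Blue 3.9291, Green 3.2181.
Lower quotas: Red 8, Blue 3, Green 3 (sum 14, leaving 2 seats).
Remainders in descending order: Blue 0.9291, Red 0.8528, Green 0.2181.
The surplus seats go to Blue, Red.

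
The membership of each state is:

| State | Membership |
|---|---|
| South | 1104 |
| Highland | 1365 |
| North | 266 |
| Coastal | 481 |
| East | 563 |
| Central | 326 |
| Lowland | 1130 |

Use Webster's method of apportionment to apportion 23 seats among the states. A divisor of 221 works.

South: 5, Highland: 6, North: 1, Coastal: 2, East: 3, Central: 1, Lowland: 5

With modified divisor 221: modified quotas South 4.995, Highland 6.176, North 1.204, Coastal 2.176, East 2.548, Central 1.475, Lowland 5.113.
Rounding to the nearest integer: South 5, Highland 6, North 1, Coastal 2, East 3, Central 1, Lowland 5 (total 23).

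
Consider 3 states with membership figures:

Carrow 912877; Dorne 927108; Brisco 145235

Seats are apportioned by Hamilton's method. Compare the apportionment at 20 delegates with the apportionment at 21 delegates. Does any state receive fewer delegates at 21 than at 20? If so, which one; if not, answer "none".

At 20 seats: Carrow 9, Dorne 9, Brisco 2.
At 21 seats: Carrow 10, Dorne 10, Brisco 1.
Brisco drops from 2 to 1.

Brisco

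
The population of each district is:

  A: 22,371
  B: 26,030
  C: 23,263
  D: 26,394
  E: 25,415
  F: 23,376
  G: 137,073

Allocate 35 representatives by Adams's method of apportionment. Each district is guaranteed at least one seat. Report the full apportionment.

Standard divisor 283922/35 ≈ 8112.057; standard quotas: A 2.758, B 3.209, C 2.868, D 3.254, E 3.133, F 2.882, G 16.897.
Rounding up gives 3, 4, 3, 4, 4, 3, 17 = 38 seats, so the divisor must be adjusted.
With modified divisor 8737: modified quotas A 2.560, B 2.979, C 2.663, D 3.021, E 2.909, F 2.676, G 15.689.
Rounding up: A 3, B 3, C 3, D 4, E 3, F 3, G 16 (total 35).

A 3, B 3, C 3, D 4, E 3, F 3, G 16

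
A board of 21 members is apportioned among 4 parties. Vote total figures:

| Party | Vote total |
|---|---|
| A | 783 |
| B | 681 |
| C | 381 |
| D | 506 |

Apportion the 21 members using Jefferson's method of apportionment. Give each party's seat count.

Standard divisor 2351/21 ≈ 111.952; standard quotas: A 6.994, B 6.083, C 3.403, D 4.520.
Rounding down gives 6, 6, 3, 4 = 19 seats, so the divisor must be adjusted.
With modified divisor 100: modified quotas A 7.830, B 6.810, C 3.810, D 5.060.
Rounding down: A 7, B 6, C 3, D 5 (total 21).

A 7, B 6, C 3, D 5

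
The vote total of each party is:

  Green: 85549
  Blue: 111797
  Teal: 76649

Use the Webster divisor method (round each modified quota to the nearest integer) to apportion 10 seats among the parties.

Standard divisor 273995/10 ≈ 27399.5; standard quotas: Green 3.122, Blue 4.080, Teal 2.797.
Rounding to the nearest integer gives Green 3, Blue 4, Teal 3 — total 10, matching the house size, so no adjustment is needed.

Green 3, Blue 4, Teal 3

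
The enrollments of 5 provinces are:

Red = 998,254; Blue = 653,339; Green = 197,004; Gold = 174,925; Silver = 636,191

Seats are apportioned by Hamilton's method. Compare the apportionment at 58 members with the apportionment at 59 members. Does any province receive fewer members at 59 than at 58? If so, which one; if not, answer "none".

none

At 58 seats: Red 22, Blue 14, Green 4, Gold 4, Silver 14.
At 59 seats: Red 22, Blue 15, Green 4, Gold 4, Silver 14.
No province's allocation decreased.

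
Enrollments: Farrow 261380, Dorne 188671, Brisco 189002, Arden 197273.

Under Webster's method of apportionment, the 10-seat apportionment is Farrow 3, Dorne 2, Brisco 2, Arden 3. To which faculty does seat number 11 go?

Priority for the next seat is population ÷ (current seats + 0.5).
Priorities: Farrow 74680.000, Dorne 75468.400, Brisco 75600.800, Arden 56363.714.
Highest priority: Brisco.

Brisco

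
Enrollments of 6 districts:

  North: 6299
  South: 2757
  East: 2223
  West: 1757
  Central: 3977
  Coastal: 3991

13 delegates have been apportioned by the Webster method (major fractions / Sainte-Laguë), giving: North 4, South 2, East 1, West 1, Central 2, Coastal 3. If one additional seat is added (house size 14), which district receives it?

Central

Priority for the next seat is population ÷ (current seats + 0.5).
Priorities: North 1399.778, South 1102.800, East 1482.000, West 1171.333, Central 1590.800, Coastal 1140.286.
Highest priority: Central.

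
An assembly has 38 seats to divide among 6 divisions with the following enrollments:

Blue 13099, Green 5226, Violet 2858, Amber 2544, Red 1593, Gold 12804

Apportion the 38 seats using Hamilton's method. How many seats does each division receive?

Blue: 13, Green: 5, Violet: 3, Amber: 2, Red: 2, Gold: 13

Total 38124; standard divisor 38124/38 ≈ 1003.263.
Standard quotas: Blue 13.0564, Green 5.2090, Violet 2.8487, Amber 2.5357, Red 1.5878, Gold 12.7624.
Lower quotas: Blue 13, Green 5, Violet 2, Amber 2, Red 1, Gold 12 (sum 35, leaving 3 seats).
Remainders in descending order: Violet 0.8487, Gold 0.7624, Red 0.5878, Amber 0.5357, Green 0.2090, Blue 0.0564.
The surplus seats go to Violet, Gold, Red.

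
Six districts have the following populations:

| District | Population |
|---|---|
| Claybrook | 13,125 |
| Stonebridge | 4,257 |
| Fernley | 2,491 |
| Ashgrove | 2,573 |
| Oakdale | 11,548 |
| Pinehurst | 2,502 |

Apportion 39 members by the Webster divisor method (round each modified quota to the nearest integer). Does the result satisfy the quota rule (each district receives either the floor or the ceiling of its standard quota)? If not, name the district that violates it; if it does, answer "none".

Standard quotas: Claybrook 14.026, Stonebridge 4.549, Fernley 2.662, Ashgrove 2.750, Oakdale 12.340, Pinehurst 2.674.
Webster allocation: Claybrook 14, Stonebridge 4, Fernley 3, Ashgrove 3, Oakdale 12, Pinehurst 3.
Every allocation lies between the lower and upper quota.

none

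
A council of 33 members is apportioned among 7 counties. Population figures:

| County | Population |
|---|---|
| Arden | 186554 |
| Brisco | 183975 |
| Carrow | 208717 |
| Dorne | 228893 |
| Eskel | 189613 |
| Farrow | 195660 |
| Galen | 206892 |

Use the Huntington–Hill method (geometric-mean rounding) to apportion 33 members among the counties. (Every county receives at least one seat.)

Arden: 4, Brisco: 4, Carrow: 5, Dorne: 5, Eskel: 5, Farrow: 5, Galen: 5

With divisor 42094: modified quotas Arden 4.432, Brisco 4.371, Carrow 4.958, Dorne 5.438, Eskel 4.505, Farrow 4.648, Galen 4.915.
Geometric-mean thresholds: Arden √(4·5)=4.472, Brisco √(4·5)=4.472, Carrow √(4·5)=4.472, Dorne √(5·6)=5.477, Eskel √(4·5)=4.472, Farrow √(4·5)=4.472, Galen √(4·5)=4.472.
Each quota rounded against its threshold gives Arden 4, Brisco 4, Carrow 5, Dorne 5, Eskel 5, Farrow 5, Galen 5 (total 33).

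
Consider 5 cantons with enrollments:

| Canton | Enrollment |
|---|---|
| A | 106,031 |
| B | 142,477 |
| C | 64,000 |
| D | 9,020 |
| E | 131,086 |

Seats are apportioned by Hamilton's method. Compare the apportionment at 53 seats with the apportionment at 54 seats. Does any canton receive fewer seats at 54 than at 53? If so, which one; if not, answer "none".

At 53 seats: A 12, B 17, C 8, D 1, E 15.
At 54 seats: A 13, B 17, C 7, D 1, E 16.
C drops from 8 to 7.

C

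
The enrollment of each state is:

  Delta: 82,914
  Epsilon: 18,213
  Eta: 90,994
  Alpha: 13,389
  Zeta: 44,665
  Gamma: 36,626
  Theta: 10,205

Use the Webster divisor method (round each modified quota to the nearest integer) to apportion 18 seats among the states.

Delta: 5, Epsilon: 1, Eta: 5, Alpha: 1, Zeta: 3, Gamma: 2, Theta: 1

Standard divisor 297006/18 ≈ 16500.333; standard quotas: Delta 5.025, Epsilon 1.104, Eta 5.515, Alpha 0.811, Zeta 2.707, Gamma 2.220, Theta 0.618.
Rounding to the nearest integer gives 5, 1, 6, 1, 3, 2, 1 = 19 seats, so the divisor must be adjusted.
With modified divisor 17200: modified quotas Delta 4.821, Epsilon 1.059, Eta 5.290, Alpha 0.778, Zeta 2.597, Gamma 2.129, Theta 0.593.
Rounding to the nearest integer: Delta 5, Epsilon 1, Eta 5, Alpha 1, Zeta 3, Gamma 2, Theta 1 (total 18).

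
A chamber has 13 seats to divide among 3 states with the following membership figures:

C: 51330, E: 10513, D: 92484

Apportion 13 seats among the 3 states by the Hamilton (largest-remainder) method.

Total 154327; standard divisor 154327/13 ≈ 11871.308.
Standard quotas: C 4.3239, E 0.8856, D 7.7905.
Lower quotas: C 4, E 0, D 7 (sum 11, leaving 2 seats).
Remainders in descending order: E 0.8856, D 0.7905, C 0.3239.
The surplus seats go to E, D.

C=4, E=1, D=8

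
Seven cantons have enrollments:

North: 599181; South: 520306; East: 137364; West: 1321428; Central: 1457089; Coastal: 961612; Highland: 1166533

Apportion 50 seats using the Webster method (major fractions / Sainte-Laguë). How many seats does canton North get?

5

Standard divisor 6163513/50 ≈ 123270.26; standard quotas: North 4.861, South 4.221, East 1.114, West 10.720, Central 11.820, Coastal 7.801, Highland 9.463.
Rounding to the nearest integer gives North 5, South 4, East 1, West 11, Central 12, Coastal 8, Highland 9 — total 50, matching the house size, so no adjustment is needed.
North receives 5.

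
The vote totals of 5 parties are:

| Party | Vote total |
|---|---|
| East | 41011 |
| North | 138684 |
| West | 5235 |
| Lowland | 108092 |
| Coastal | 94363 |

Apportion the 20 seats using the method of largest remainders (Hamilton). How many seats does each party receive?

East 2; North 7; West 0; Lowland 6; Coastal 5

The standard divisor is 387385/20 ≈ 19369.25.
Standard quotas: East 2.1173, North 7.1600, West 0.2703, Lowland 5.5806, Coastal 4.8718.
Lower quotas: East 2, North 7, West 0, Lowland 5, Coastal 4 (sum 18, leaving 2 seats).
Remainders in descending order: Coastal 0.8718, Lowland 0.5806, West 0.2703, North 0.1600, East 0.1173.
The surplus seats go to Coastal, Lowland.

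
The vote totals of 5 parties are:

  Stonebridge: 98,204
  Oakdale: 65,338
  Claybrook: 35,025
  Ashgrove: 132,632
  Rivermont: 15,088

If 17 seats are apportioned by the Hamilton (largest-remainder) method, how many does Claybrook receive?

Standard divisor: 346287 ÷ 17 ≈ 20369.824.
Standard quotas: Stonebridge 4.8211, Oakdale 3.2076, Claybrook 1.7195, Ashgrove 6.5112, Rivermont 0.7407.
Lower quotas: Stonebridge 4, Oakdale 3, Claybrook 1, Ashgrove 6, Rivermont 0 (sum 14, leaving 3 seats).
Remainders in descending order: Stonebridge 0.8211, Rivermont 0.7407, Claybrook 0.7195, Ashgrove 0.5112, Oakdale 0.2076.
The surplus seats go to Stonebridge, Rivermont, Claybrook.
Claybrook receives 2.

2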